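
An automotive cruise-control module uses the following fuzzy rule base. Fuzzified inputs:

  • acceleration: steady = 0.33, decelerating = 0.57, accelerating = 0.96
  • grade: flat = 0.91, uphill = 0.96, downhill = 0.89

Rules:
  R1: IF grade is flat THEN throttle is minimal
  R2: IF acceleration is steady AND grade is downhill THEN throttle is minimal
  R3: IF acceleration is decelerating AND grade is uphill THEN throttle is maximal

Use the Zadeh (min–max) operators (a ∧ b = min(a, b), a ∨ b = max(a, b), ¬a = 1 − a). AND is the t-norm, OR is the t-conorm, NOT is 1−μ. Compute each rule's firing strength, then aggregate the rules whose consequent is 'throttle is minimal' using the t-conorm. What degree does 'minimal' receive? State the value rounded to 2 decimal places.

R1: flat=0.91 → w = 0.91
R2: steady=0.33, downhill=0.89; AND[min(a, b)] → w = 0.33
R3: decelerating=0.57, uphill=0.96; AND[min(a, b)] → w = 0.57
Rules with consequent 'minimal': {R1, R2} → strengths 0.91, 0.33
Aggregate via t-conorm [max(a, b)]: 0.91

0.91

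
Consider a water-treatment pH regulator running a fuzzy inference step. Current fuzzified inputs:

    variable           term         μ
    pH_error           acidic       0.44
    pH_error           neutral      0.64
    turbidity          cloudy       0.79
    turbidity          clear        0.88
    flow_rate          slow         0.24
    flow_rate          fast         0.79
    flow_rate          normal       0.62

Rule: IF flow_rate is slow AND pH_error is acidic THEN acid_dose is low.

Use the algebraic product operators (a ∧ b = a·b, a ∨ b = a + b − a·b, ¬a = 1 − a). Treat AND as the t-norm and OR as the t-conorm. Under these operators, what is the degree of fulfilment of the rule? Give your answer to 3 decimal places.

firing strength: slow=0.24, acidic=0.44; AND[a·b] → w = 0.1056

0.106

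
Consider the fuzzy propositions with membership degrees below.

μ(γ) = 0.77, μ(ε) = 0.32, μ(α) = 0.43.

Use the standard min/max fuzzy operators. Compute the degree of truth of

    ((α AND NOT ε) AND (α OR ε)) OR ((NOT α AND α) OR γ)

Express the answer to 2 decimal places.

NOT ε = 1 − 0.32 = 0.68
α AND NOT ε = min(a, b) on (0.43, 0.68) = 0.43
α OR ε = max(a, b) on (0.43, 0.32) = 0.43
(α AND NOT ε) AND (α OR ε) = min(a, b) on (0.43, 0.43) = 0.43
NOT α = 1 − 0.43 = 0.57
NOT α AND α = min(a, b) on (0.57, 0.43) = 0.43
(NOT α AND α) OR γ = max(a, b) on (0.43, 0.77) = 0.77
((α AND NOT ε) AND (α OR ε)) OR ((NOT α AND α) OR γ) = max(a, b) on (0.43, 0.77) = 0.77

0.77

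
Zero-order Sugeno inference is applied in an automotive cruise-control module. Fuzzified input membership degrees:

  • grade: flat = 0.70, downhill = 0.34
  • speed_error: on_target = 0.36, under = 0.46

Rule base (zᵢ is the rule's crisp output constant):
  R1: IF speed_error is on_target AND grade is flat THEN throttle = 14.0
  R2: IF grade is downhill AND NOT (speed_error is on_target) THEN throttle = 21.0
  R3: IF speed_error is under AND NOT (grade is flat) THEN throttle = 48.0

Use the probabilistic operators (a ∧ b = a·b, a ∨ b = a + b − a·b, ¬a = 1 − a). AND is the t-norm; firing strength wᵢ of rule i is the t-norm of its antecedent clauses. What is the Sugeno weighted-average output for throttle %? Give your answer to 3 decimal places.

R1 (z=14.0): on_target=0.36, flat=0.70; AND[a·b] → w = 0.2520
R2 (z=21.0): downhill=0.34, ¬on_target=1−0.36=0.64; AND[a·b] → w = 0.2176
R3 (z=48.0): under=0.46, ¬flat=1−0.70=0.30; AND[a·b] → w = 0.1380
Weighted average = (0.2520·14.0 + 0.2176·21.0 + 0.1380·48.0) / (0.2520 + 0.2176 + 0.1380)
  = 14.7216 / 0.6076 = 24.229

24.229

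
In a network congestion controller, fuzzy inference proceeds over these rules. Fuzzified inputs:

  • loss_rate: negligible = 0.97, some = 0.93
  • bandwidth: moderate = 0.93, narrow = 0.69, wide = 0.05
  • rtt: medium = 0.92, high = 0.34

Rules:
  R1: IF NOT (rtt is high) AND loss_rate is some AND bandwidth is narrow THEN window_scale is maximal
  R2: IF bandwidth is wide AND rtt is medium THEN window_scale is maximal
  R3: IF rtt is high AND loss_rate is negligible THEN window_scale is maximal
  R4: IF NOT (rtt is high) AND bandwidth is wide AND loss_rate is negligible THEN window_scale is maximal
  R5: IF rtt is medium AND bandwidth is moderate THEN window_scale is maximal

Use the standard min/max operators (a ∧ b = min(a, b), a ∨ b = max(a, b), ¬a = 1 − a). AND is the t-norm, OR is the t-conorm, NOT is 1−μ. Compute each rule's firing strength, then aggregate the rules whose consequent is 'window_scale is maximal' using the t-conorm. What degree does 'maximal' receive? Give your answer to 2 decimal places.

0.92

R1: ¬high=1−0.34=0.66, some=0.93, narrow=0.69; AND[min(a, b)] → w = 0.66
R2: wide=0.05, medium=0.92; AND[min(a, b)] → w = 0.05
R3: high=0.34, negligible=0.97; AND[min(a, b)] → w = 0.34
R4: ¬high=1−0.34=0.66, wide=0.05, negligible=0.97; AND[min(a, b)] → w = 0.05
R5: medium=0.92, moderate=0.93; AND[min(a, b)] → w = 0.92
Rules with consequent 'maximal': {R1, R2, R3, R4, R5} → strengths 0.66, 0.05, 0.34, 0.05, 0.92
Aggregate via t-conorm [max(a, b)]: 0.92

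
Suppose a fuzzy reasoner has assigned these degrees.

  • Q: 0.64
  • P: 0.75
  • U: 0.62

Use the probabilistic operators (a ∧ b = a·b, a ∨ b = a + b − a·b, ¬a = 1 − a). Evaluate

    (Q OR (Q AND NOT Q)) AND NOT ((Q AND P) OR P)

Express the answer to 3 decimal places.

NOT Q = 1 − 0.6400 = 0.3600
Q AND NOT Q = a·b on (0.6400, 0.3600) = 0.2304
Q OR (Q AND NOT Q) = a + b − a·b on (0.6400, 0.2304) = 0.7229
Q AND P = a·b on (0.6400, 0.7500) = 0.4800
(Q AND P) OR P = a + b − a·b on (0.4800, 0.7500) = 0.8700
NOT ((Q AND P) OR P) = 1 − 0.8700 = 0.1300
(Q OR (Q AND NOT Q)) AND NOT ((Q AND P) OR P) = a·b on (0.7229, 0.1300) = 0.0940

0.094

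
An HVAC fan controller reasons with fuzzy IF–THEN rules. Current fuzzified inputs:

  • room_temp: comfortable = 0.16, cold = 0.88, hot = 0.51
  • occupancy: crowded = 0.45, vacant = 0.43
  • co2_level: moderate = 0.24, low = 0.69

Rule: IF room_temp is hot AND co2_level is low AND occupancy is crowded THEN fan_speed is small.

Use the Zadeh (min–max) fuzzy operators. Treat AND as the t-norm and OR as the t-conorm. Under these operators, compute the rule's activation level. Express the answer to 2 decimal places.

firing strength: hot=0.51, low=0.69, crowded=0.45; AND[min(a, b)] → w = 0.45

0.45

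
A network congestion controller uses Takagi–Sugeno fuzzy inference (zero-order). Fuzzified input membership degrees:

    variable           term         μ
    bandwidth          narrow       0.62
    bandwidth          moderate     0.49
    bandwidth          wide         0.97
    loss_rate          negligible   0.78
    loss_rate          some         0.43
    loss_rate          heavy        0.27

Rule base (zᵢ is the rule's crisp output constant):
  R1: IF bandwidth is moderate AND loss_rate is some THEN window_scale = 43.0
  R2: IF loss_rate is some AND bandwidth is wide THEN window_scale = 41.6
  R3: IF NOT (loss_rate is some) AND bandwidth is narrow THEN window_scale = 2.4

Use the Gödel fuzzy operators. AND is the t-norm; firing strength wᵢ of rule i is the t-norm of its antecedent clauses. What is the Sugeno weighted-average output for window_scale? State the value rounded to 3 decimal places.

R1 (z=43.0): moderate=0.49, some=0.43; AND[min(a, b)] → w = 0.43
R2 (z=41.6): some=0.43, wide=0.97; AND[min(a, b)] → w = 0.43
R3 (z=2.4): ¬some=1−0.43=0.57, narrow=0.62; AND[min(a, b)] → w = 0.57
Weighted average = (0.43·43.0 + 0.43·41.6 + 0.57·2.4) / (0.43 + 0.43 + 0.57)
  = 37.7460 / 1.4300 = 26.396

26.396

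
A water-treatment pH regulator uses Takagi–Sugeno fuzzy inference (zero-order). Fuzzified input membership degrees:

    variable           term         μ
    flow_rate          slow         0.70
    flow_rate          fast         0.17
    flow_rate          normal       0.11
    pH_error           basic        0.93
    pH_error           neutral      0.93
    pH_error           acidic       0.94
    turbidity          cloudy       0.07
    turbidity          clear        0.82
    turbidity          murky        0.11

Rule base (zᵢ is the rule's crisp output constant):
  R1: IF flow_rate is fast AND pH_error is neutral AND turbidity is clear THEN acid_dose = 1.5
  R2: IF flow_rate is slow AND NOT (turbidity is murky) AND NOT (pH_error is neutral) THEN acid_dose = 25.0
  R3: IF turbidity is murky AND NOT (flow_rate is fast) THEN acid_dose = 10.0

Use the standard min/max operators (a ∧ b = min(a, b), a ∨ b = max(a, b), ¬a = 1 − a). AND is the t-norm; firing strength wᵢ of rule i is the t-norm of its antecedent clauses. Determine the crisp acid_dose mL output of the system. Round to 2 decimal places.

8.87

R1 (z=1.5): fast=0.17, neutral=0.93, clear=0.82; AND[min(a, b)] → w = 0.17
R2 (z=25.0): slow=0.70, ¬murky=1−0.11=0.89, ¬neutral=1−0.93=0.07; AND[min(a, b)] → w = 0.07
R3 (z=10.0): murky=0.11, ¬fast=1−0.17=0.83; AND[min(a, b)] → w = 0.11
Weighted average = (0.17·1.5 + 0.07·25.0 + 0.11·10.0) / (0.17 + 0.07 + 0.11)
  = 3.1050 / 0.3500 = 8.87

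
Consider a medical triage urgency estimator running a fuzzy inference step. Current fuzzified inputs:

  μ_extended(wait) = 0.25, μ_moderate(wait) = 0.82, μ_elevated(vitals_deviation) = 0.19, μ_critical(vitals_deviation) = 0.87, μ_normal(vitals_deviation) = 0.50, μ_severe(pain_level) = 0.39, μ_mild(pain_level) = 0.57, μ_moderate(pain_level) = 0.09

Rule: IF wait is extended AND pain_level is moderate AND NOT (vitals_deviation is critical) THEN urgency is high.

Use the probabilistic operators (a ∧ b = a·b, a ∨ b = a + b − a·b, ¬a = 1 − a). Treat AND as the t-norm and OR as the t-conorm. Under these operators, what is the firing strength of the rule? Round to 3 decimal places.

firing strength: extended=0.25, moderate=0.09, ¬critical=1−0.87=0.13; AND[a·b] → w = 0.0029

0.003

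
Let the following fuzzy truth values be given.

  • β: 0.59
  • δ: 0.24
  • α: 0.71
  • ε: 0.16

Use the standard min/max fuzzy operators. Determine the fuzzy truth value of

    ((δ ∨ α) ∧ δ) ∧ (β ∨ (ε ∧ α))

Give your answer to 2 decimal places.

δ ∨ α = max(a, b) on (0.24, 0.71) = 0.71
(δ ∨ α) ∧ δ = min(a, b) on (0.71, 0.24) = 0.24
ε ∧ α = min(a, b) on (0.16, 0.71) = 0.16
β ∨ (ε ∧ α) = max(a, b) on (0.59, 0.16) = 0.59
((δ ∨ α) ∧ δ) ∧ (β ∨ (ε ∧ α)) = min(a, b) on (0.24, 0.59) = 0.24

0.24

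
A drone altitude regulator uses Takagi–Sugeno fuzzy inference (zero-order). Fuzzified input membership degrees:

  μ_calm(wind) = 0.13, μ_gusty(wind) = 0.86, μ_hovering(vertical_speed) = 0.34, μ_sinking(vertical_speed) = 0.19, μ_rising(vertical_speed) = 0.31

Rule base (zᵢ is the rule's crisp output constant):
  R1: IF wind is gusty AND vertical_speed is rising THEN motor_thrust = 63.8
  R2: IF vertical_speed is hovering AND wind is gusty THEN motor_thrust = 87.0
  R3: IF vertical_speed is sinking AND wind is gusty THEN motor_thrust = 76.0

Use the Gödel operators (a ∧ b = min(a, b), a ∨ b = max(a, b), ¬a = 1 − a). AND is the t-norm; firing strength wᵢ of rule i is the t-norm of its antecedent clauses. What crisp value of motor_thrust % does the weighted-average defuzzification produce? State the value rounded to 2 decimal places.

75.95

R1 (z=63.8): gusty=0.86, rising=0.31; AND[min(a, b)] → w = 0.31
R2 (z=87.0): hovering=0.34, gusty=0.86; AND[min(a, b)] → w = 0.34
R3 (z=76.0): sinking=0.19, gusty=0.86; AND[min(a, b)] → w = 0.19
Weighted average = (0.31·63.8 + 0.34·87.0 + 0.19·76.0) / (0.31 + 0.34 + 0.19)
  = 63.7980 / 0.8400 = 75.95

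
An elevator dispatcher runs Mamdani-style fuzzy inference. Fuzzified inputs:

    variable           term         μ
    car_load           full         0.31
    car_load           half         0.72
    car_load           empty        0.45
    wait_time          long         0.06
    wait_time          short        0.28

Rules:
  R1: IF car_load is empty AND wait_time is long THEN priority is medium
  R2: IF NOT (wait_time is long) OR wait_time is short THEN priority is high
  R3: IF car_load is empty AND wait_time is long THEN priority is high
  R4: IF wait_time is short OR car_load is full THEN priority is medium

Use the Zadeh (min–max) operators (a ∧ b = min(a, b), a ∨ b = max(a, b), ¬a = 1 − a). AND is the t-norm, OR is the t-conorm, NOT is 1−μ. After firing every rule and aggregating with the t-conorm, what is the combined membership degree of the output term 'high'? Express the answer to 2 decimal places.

R1: empty=0.45, long=0.06; AND[min(a, b)] → w = 0.06
R2: ¬long=1−0.06=0.94, short=0.28; OR[max(a, b)] → w = 0.94
R3: empty=0.45, long=0.06; AND[min(a, b)] → w = 0.06
R4: short=0.28, full=0.31; OR[max(a, b)] → w = 0.31
Rules with consequent 'high': {R2, R3} → strengths 0.94, 0.06
Aggregate via t-conorm [max(a, b)]: 0.94

0.94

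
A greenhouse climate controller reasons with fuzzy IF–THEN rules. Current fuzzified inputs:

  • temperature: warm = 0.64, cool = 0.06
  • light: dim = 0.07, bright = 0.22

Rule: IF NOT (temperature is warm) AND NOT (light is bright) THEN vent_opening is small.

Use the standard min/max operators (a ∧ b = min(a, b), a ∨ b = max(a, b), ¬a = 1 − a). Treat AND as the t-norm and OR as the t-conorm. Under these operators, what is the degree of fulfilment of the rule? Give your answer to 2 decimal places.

0.36

firing strength: ¬warm=1−0.64=0.36, ¬bright=1−0.22=0.78; AND[min(a, b)] → w = 0.36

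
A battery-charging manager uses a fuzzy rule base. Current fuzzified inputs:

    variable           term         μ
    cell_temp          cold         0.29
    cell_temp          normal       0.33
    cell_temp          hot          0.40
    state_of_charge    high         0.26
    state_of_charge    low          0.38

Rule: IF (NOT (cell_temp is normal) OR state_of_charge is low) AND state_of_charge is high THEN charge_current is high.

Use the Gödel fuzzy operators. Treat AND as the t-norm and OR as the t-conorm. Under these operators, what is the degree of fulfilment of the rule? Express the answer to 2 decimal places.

0.26

firing strength: (¬normal=1−0.33=0.67 OR low=0.38) = 0.67; AND[min(a, b)] with high=0.26 → w = 0.26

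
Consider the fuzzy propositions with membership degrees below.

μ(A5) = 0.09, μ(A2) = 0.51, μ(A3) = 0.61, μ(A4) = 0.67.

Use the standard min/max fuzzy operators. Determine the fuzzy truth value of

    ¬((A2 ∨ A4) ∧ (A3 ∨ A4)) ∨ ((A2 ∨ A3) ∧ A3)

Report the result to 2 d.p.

0.61

A2 ∨ A4 = max(a, b) on (0.51, 0.67) = 0.67
A3 ∨ A4 = max(a, b) on (0.61, 0.67) = 0.67
(A2 ∨ A4) ∧ (A3 ∨ A4) = min(a, b) on (0.67, 0.67) = 0.67
¬((A2 ∨ A4) ∧ (A3 ∨ A4)) = 1 − 0.67 = 0.33
A2 ∨ A3 = max(a, b) on (0.51, 0.61) = 0.61
(A2 ∨ A3) ∧ A3 = min(a, b) on (0.61, 0.61) = 0.61
¬((A2 ∨ A4) ∧ (A3 ∨ A4)) ∨ ((A2 ∨ A3) ∧ A3) = max(a, b) on (0.33, 0.61) = 0.61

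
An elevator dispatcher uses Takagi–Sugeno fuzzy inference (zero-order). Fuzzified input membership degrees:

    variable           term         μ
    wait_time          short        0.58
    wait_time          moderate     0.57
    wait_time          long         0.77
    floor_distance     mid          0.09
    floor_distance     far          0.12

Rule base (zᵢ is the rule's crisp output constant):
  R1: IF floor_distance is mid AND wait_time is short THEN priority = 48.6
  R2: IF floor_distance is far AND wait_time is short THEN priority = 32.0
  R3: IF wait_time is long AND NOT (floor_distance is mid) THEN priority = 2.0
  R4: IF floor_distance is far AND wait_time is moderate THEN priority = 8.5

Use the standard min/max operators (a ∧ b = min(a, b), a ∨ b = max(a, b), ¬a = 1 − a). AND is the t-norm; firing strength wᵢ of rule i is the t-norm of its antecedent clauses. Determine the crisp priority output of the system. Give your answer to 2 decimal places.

9.79

R1 (z=48.6): mid=0.09, short=0.58; AND[min(a, b)] → w = 0.09
R2 (z=32.0): far=0.12, short=0.58; AND[min(a, b)] → w = 0.12
R3 (z=2.0): long=0.77, ¬mid=1−0.09=0.91; AND[min(a, b)] → w = 0.77
R4 (z=8.5): far=0.12, moderate=0.57; AND[min(a, b)] → w = 0.12
Weighted average = (0.09·48.6 + 0.12·32.0 + 0.77·2.0 + 0.12·8.5) / (0.09 + 0.12 + 0.77 + 0.12)
  = 10.7740 / 1.1000 = 9.79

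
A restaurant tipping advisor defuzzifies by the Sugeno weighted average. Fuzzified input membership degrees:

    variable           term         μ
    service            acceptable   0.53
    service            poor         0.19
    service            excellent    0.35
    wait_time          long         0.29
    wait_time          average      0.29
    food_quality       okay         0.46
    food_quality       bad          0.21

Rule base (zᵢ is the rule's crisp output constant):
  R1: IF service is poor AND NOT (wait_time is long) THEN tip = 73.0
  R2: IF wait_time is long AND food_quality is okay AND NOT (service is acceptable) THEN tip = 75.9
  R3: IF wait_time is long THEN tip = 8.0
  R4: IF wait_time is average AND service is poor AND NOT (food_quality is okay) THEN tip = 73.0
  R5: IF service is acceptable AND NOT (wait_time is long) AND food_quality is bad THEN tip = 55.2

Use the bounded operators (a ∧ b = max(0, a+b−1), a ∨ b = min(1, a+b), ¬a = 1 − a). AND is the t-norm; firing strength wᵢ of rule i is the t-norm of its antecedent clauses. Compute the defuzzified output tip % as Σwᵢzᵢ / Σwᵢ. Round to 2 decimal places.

R1 (z=73.0): poor=0.19, ¬long=1−0.29=0.71; AND[max(0, a+b−1)] → w = 0.00
R2 (z=75.9): long=0.29, okay=0.46, ¬acceptable=1−0.53=0.47; AND[max(0, a+b−1)] → w = 0.00
R3 (z=8.0): long=0.29 → w = 0.29
R4 (z=73.0): average=0.29, poor=0.19, ¬okay=1−0.46=0.54; AND[max(0, a+b−1)] → w = 0.00
R5 (z=55.2): acceptable=0.53, ¬long=1−0.29=0.71, bad=0.21; AND[max(0, a+b−1)] → w = 0.00
Weighted average = (0.00·73.0 + 0.00·75.9 + 0.29·8.0 + 0.00·73.0 + 0.00·55.2) / (0.00 + 0.00 + 0.29 + 0.00 + 0.00)
  = 2.3200 / 0.2900 = 8.00

8.00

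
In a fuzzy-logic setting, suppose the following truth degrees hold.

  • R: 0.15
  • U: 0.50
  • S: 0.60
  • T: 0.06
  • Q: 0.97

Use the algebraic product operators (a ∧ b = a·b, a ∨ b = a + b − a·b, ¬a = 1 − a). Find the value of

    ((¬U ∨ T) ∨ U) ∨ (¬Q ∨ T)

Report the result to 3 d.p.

0.786

¬U = 1 − 0.5000 = 0.5000
¬U ∨ T = a + b − a·b on (0.5000, 0.0600) = 0.5300
(¬U ∨ T) ∨ U = a + b − a·b on (0.5300, 0.5000) = 0.7650
¬Q = 1 − 0.9700 = 0.0300
¬Q ∨ T = a + b − a·b on (0.0300, 0.0600) = 0.0882
((¬U ∨ T) ∨ U) ∨ (¬Q ∨ T) = a + b − a·b on (0.7650, 0.0882) = 0.7857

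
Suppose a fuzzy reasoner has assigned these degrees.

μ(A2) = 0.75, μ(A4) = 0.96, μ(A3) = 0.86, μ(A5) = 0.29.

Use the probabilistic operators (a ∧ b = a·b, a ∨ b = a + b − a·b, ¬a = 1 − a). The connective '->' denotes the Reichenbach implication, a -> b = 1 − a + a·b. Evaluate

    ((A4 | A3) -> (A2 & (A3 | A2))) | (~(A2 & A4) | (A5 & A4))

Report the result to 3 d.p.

0.857

A4 | A3 = a + b − a·b on (0.9600, 0.8600) = 0.9944
A3 | A2 = a + b − a·b on (0.8600, 0.7500) = 0.9650
A2 & (A3 | A2) = a·b on (0.7500, 0.9650) = 0.7237
(A4 | A3) -> (A2 & (A3 | A2))  [Reichenbach: 1 − a + a·b] with a=0.9944, b=0.7237 → 0.7253
A2 & A4 = a·b on (0.7500, 0.9600) = 0.7200
~(A2 & A4) = 1 − 0.7200 = 0.2800
A5 & A4 = a·b on (0.2900, 0.9600) = 0.2784
~(A2 & A4) | (A5 & A4) = a + b − a·b on (0.2800, 0.2784) = 0.4804
((A4 | A3) -> (A2 & (A3 | A2))) | (~(A2 & A4) | (A5 & A4)) = a + b − a·b on (0.7253, 0.4804) = 0.8573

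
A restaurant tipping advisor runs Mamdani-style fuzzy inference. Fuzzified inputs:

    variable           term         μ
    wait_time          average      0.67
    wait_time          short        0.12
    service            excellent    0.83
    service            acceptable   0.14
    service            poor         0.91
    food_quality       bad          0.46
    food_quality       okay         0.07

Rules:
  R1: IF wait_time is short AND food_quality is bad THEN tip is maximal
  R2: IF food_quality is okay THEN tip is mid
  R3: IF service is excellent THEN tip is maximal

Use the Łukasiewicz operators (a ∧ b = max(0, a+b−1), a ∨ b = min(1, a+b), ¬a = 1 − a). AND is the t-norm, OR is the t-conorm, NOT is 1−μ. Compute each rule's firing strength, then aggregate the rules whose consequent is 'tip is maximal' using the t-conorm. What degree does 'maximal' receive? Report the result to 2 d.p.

R1: short=0.12, bad=0.46; AND[max(0, a+b−1)] → w = 0.00
R2: okay=0.07 → w = 0.07
R3: excellent=0.83 → w = 0.83
Rules with consequent 'maximal': {R1, R3} → strengths 0.00, 0.83
Aggregate via t-conorm [min(1, a+b)]: 0.83

0.83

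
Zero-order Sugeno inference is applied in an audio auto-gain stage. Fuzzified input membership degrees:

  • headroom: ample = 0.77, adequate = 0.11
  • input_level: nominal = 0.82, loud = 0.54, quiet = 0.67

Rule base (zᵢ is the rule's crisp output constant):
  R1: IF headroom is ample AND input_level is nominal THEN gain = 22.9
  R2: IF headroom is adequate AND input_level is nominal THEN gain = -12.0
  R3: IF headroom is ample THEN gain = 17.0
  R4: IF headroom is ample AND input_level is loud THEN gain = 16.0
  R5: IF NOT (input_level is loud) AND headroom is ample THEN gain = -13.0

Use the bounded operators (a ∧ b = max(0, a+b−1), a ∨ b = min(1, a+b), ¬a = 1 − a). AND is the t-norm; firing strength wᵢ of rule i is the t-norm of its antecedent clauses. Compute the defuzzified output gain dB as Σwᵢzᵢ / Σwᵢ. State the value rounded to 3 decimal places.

15.037

R1 (z=22.9): ample=0.77, nominal=0.82; AND[max(0, a+b−1)] → w = 0.59
R2 (z=-12.0): adequate=0.11, nominal=0.82; AND[max(0, a+b−1)] → w = 0.00
R3 (z=17.0): ample=0.77 → w = 0.77
R4 (z=16.0): ample=0.77, loud=0.54; AND[max(0, a+b−1)] → w = 0.31
R5 (z=-13.0): ¬loud=1−0.54=0.46, ample=0.77; AND[max(0, a+b−1)] → w = 0.23
Weighted average = (0.59·22.9 + 0.00·-12.0 + 0.77·17.0 + 0.31·16.0 + 0.23·-13.0) / (0.59 + 0.00 + 0.77 + 0.31 + 0.23)
  = 28.5710 / 1.9000 = 15.037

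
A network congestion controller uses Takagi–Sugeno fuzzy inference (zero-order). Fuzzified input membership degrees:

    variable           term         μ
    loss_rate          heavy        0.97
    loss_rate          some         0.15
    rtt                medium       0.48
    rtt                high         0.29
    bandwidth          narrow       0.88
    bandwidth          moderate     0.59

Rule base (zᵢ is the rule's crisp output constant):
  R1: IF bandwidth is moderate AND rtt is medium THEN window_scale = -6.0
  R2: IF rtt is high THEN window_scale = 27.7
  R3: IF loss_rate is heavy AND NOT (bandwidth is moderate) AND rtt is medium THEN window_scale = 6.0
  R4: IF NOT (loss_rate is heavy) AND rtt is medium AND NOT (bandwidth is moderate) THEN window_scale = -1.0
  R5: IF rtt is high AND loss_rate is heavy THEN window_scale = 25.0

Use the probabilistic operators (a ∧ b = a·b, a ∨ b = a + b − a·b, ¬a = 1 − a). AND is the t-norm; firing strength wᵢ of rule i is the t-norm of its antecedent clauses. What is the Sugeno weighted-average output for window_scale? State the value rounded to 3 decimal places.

R1 (z=-6.0): moderate=0.59, medium=0.48; AND[a·b] → w = 0.2832
R2 (z=27.7): high=0.29 → w = 0.2900
R3 (z=6.0): heavy=0.97, ¬moderate=1−0.59=0.41, medium=0.48; AND[a·b] → w = 0.1909
R4 (z=-1.0): ¬heavy=1−0.97=0.03, medium=0.48, ¬moderate=1−0.59=0.41; AND[a·b] → w = 0.0059
R5 (z=25.0): high=0.29, heavy=0.97; AND[a·b] → w = 0.2813
Weighted average = (0.2832·-6.0 + 0.2900·27.7 + 0.1909·6.0 + 0.0059·-1.0 + 0.2813·25.0) / (0.2832 + 0.2900 + 0.1909 + 0.0059 + 0.2813)
  = 14.5058 / 1.0513 = 13.798

13.798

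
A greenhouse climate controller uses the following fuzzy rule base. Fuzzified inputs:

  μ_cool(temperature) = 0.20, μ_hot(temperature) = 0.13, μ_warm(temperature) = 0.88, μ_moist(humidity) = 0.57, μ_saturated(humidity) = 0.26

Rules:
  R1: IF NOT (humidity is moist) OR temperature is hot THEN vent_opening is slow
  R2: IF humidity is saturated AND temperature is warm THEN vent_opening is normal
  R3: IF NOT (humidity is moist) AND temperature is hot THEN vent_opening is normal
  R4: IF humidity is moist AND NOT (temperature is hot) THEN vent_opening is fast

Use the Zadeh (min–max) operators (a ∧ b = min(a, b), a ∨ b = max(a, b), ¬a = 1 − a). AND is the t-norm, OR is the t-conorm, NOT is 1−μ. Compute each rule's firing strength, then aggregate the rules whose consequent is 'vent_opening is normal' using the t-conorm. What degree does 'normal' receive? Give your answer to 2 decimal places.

R1: ¬moist=1−0.57=0.43, hot=0.13; OR[max(a, b)] → w = 0.43
R2: saturated=0.26, warm=0.88; AND[min(a, b)] → w = 0.26
R3: ¬moist=1−0.57=0.43, hot=0.13; AND[min(a, b)] → w = 0.13
R4: moist=0.57, ¬hot=1−0.13=0.87; AND[min(a, b)] → w = 0.57
Rules with consequent 'normal': {R2, R3} → strengths 0.26, 0.13
Aggregate via t-conorm [max(a, b)]: 0.26

0.26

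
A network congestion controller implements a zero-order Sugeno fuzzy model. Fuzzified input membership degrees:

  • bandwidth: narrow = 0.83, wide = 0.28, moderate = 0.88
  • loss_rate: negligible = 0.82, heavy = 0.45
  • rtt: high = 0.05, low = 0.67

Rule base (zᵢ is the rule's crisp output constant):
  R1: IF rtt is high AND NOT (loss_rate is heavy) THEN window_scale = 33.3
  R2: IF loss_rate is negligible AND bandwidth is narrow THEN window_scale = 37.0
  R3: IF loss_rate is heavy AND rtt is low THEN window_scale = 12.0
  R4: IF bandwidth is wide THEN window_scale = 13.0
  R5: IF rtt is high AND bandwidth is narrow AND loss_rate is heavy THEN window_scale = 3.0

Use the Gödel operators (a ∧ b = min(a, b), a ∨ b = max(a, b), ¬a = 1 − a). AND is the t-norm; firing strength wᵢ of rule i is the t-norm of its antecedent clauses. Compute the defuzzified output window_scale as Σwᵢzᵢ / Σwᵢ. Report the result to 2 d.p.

24.97

R1 (z=33.3): high=0.05, ¬heavy=1−0.45=0.55; AND[min(a, b)] → w = 0.05
R2 (z=37.0): negligible=0.82, narrow=0.83; AND[min(a, b)] → w = 0.82
R3 (z=12.0): heavy=0.45, low=0.67; AND[min(a, b)] → w = 0.45
R4 (z=13.0): wide=0.28 → w = 0.28
R5 (z=3.0): high=0.05, narrow=0.83, heavy=0.45; AND[min(a, b)] → w = 0.05
Weighted average = (0.05·33.3 + 0.82·37.0 + 0.45·12.0 + 0.28·13.0 + 0.05·3.0) / (0.05 + 0.82 + 0.45 + 0.28 + 0.05)
  = 41.1950 / 1.6500 = 24.97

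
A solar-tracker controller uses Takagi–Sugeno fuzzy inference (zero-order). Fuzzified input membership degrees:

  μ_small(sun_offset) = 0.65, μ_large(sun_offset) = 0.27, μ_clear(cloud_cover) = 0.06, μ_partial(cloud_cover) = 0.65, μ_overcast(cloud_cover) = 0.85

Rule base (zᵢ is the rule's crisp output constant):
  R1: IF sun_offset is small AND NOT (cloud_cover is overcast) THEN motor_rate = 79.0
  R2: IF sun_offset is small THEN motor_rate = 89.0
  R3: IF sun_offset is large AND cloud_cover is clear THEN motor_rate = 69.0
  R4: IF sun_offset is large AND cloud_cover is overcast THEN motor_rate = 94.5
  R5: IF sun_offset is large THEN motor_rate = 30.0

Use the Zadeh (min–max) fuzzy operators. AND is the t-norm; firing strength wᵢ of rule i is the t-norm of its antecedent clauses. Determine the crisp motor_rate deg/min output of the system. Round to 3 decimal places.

76.754

R1 (z=79.0): small=0.65, ¬overcast=1−0.85=0.15; AND[min(a, b)] → w = 0.15
R2 (z=89.0): small=0.65 → w = 0.65
R3 (z=69.0): large=0.27, clear=0.06; AND[min(a, b)] → w = 0.06
R4 (z=94.5): large=0.27, overcast=0.85; AND[min(a, b)] → w = 0.27
R5 (z=30.0): large=0.27 → w = 0.27
Weighted average = (0.15·79.0 + 0.65·89.0 + 0.06·69.0 + 0.27·94.5 + 0.27·30.0) / (0.15 + 0.65 + 0.06 + 0.27 + 0.27)
  = 107.4550 / 1.4000 = 76.754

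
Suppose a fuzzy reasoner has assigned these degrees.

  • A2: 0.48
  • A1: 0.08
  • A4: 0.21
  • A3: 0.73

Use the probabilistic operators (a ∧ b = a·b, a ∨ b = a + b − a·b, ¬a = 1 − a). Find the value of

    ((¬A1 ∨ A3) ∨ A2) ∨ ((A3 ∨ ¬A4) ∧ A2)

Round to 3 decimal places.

¬A1 = 1 − 0.0800 = 0.9200
¬A1 ∨ A3 = a + b − a·b on (0.9200, 0.7300) = 0.9784
(¬A1 ∨ A3) ∨ A2 = a + b − a·b on (0.9784, 0.4800) = 0.9888
¬A4 = 1 − 0.2100 = 0.7900
A3 ∨ ¬A4 = a + b − a·b on (0.7300, 0.7900) = 0.9433
(A3 ∨ ¬A4) ∧ A2 = a·b on (0.9433, 0.4800) = 0.4528
((¬A1 ∨ A3) ∨ A2) ∨ ((A3 ∨ ¬A4) ∧ A2) = a + b − a·b on (0.9888, 0.4528) = 0.9939

0.994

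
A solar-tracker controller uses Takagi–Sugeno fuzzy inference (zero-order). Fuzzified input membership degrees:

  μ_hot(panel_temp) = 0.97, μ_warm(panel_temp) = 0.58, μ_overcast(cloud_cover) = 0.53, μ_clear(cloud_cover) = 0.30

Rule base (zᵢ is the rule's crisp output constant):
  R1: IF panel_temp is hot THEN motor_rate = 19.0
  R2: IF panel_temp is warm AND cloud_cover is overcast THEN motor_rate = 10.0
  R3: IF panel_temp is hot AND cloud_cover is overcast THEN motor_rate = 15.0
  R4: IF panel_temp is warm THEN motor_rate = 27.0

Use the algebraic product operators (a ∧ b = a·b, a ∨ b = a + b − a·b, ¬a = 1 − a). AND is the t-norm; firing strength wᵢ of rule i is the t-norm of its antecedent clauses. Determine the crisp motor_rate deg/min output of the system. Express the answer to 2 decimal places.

18.92

R1 (z=19.0): hot=0.97 → w = 0.9700
R2 (z=10.0): warm=0.58, overcast=0.53; AND[a·b] → w = 0.3074
R3 (z=15.0): hot=0.97, overcast=0.53; AND[a·b] → w = 0.5141
R4 (z=27.0): warm=0.58 → w = 0.5800
Weighted average = (0.9700·19.0 + 0.3074·10.0 + 0.5141·15.0 + 0.5800·27.0) / (0.9700 + 0.3074 + 0.5141 + 0.5800)
  = 44.8755 / 2.3715 = 18.92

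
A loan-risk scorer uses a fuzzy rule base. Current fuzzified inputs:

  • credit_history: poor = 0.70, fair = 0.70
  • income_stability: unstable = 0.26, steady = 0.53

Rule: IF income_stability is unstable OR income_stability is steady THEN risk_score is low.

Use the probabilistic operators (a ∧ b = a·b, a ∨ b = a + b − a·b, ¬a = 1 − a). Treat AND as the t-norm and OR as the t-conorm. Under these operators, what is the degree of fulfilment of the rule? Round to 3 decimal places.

0.652

firing strength: unstable=0.26, steady=0.53; OR[a + b − a·b] → w = 0.6522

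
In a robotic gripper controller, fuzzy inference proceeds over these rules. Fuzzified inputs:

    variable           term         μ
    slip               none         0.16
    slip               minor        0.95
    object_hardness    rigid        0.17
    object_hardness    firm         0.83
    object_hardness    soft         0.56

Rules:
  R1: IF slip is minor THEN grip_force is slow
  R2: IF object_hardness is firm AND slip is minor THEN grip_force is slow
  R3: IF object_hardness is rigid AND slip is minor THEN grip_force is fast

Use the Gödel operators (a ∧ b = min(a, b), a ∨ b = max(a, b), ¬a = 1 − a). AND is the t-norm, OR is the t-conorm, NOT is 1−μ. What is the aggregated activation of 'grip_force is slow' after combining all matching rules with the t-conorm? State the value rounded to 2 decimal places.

R1: minor=0.95 → w = 0.95
R2: firm=0.83, minor=0.95; AND[min(a, b)] → w = 0.83
R3: rigid=0.17, minor=0.95; AND[min(a, b)] → w = 0.17
Rules with consequent 'slow': {R1, R2} → strengths 0.95, 0.83
Aggregate via t-conorm [max(a, b)]: 0.95

0.95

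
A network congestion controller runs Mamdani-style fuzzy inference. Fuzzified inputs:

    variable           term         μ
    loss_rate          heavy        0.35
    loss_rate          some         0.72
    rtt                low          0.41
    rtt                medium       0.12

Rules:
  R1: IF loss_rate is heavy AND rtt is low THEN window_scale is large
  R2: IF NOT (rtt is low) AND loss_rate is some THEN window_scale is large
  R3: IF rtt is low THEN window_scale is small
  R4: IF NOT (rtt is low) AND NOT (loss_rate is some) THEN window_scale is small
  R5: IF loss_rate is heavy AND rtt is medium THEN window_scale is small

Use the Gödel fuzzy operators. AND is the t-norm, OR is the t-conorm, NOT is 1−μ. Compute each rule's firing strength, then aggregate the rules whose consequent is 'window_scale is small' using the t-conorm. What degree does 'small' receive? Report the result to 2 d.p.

R1: heavy=0.35, low=0.41; AND[min(a, b)] → w = 0.35
R2: ¬low=1−0.41=0.59, some=0.72; AND[min(a, b)] → w = 0.59
R3: low=0.41 → w = 0.41
R4: ¬low=1−0.41=0.59, ¬some=1−0.72=0.28; AND[min(a, b)] → w = 0.28
R5: heavy=0.35, medium=0.12; AND[min(a, b)] → w = 0.12
Rules with consequent 'small': {R3, R4, R5} → strengths 0.41, 0.28, 0.12
Aggregate via t-conorm [max(a, b)]: 0.41

0.41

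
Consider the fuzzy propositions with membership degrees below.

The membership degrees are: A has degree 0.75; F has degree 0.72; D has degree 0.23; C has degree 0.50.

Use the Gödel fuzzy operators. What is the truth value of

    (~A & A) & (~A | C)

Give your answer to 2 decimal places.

0.25

~A = 1 − 0.75 = 0.25
~A & A = min(a, b) on (0.25, 0.75) = 0.25
~A = 1 − 0.75 = 0.25
~A | C = max(a, b) on (0.25, 0.50) = 0.50
(~A & A) & (~A | C) = min(a, b) on (0.25, 0.50) = 0.25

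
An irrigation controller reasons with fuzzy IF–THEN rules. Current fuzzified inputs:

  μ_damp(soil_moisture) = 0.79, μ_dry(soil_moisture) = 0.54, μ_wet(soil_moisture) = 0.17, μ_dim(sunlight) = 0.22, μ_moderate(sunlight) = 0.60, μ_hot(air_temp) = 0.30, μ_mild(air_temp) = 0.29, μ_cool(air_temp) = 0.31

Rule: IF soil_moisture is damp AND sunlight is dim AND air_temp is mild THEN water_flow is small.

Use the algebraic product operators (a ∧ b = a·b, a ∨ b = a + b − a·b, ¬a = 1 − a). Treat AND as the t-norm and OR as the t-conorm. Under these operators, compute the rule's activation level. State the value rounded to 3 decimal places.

0.050

firing strength: damp=0.79, dim=0.22, mild=0.29; AND[a·b] → w = 0.0504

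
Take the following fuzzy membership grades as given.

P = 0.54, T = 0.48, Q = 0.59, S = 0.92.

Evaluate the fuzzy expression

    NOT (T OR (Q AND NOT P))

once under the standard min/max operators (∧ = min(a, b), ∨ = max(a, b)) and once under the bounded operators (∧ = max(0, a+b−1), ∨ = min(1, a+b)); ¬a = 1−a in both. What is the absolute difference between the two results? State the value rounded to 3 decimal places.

Under standard min/max:
  NOT P = 1 − 0.54 = 0.46
  Q AND NOT P = min(a, b) on (0.59, 0.46) = 0.46
  T OR (Q AND NOT P) = max(a, b) on (0.48, 0.46) = 0.48
  NOT (T OR (Q AND NOT P)) = 1 − 0.48 = 0.52
  → value = 0.5200
Under bounded:
  NOT P = 1 − 0.54 = 0.46
  Q AND NOT P = max(0, a+b−1) on (0.59, 0.46) = 0.05
  T OR (Q AND NOT P) = min(1, a+b) on (0.48, 0.05) = 0.53
  NOT (T OR (Q AND NOT P)) = 1 − 0.53 = 0.47
  → value = 0.4700
|0.5200 − 0.4700| = 0.050

0.050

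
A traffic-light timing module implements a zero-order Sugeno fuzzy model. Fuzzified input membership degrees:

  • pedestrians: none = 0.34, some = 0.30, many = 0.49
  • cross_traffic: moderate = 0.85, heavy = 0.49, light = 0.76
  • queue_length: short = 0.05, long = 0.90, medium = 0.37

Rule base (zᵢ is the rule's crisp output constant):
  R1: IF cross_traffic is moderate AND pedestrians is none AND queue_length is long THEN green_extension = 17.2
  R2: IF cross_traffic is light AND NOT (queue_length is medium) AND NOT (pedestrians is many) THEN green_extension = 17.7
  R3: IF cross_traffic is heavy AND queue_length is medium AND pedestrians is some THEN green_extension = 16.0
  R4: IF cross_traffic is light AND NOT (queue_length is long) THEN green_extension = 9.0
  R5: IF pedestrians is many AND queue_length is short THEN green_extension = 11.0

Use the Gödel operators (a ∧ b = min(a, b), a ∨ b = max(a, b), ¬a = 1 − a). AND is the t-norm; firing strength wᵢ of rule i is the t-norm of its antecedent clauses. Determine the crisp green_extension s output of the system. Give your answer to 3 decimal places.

R1 (z=17.2): moderate=0.85, none=0.34, long=0.90; AND[min(a, b)] → w = 0.34
R2 (z=17.7): light=0.76, ¬medium=1−0.37=0.63, ¬many=1−0.49=0.51; AND[min(a, b)] → w = 0.51
R3 (z=16.0): heavy=0.49, medium=0.37, some=0.30; AND[min(a, b)] → w = 0.30
R4 (z=9.0): light=0.76, ¬long=1−0.90=0.10; AND[min(a, b)] → w = 0.10
R5 (z=11.0): many=0.49, short=0.05; AND[min(a, b)] → w = 0.05
Weighted average = (0.34·17.2 + 0.51·17.7 + 0.30·16.0 + 0.10·9.0 + 0.05·11.0) / (0.34 + 0.51 + 0.30 + 0.10 + 0.05)
  = 21.1250 / 1.3000 = 16.250

16.250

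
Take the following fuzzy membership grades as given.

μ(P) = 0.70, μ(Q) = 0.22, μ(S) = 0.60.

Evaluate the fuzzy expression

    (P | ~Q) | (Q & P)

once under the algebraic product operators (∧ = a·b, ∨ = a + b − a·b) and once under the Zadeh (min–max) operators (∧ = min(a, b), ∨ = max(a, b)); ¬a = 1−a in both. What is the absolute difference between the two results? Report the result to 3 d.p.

0.164

Under algebraic product:
  ~Q = 1 − 0.2200 = 0.7800
  P | ~Q = a + b − a·b on (0.7000, 0.7800) = 0.9340
  Q & P = a·b on (0.2200, 0.7000) = 0.1540
  (P | ~Q) | (Q & P) = a + b − a·b on (0.9340, 0.1540) = 0.9442
  → value = 0.9442
Under Zadeh (min–max):
  ~Q = 1 − 0.22 = 0.78
  P | ~Q = max(a, b) on (0.70, 0.78) = 0.78
  Q & P = min(a, b) on (0.22, 0.70) = 0.22
  (P | ~Q) | (Q & P) = max(a, b) on (0.78, 0.22) = 0.78
  → value = 0.7800
|0.9442 − 0.7800| = 0.164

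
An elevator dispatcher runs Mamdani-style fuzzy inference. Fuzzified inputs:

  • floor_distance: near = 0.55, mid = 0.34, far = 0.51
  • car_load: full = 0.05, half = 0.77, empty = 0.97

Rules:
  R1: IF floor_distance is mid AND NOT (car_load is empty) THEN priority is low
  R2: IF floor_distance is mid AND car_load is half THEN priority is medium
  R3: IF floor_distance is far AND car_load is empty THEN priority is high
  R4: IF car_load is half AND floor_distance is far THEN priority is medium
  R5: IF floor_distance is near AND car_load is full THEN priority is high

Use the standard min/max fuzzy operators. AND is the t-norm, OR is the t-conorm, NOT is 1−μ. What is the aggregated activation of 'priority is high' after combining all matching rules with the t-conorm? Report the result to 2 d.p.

R1: mid=0.34, ¬empty=1−0.97=0.03; AND[min(a, b)] → w = 0.03
R2: mid=0.34, half=0.77; AND[min(a, b)] → w = 0.34
R3: far=0.51, empty=0.97; AND[min(a, b)] → w = 0.51
R4: half=0.77, far=0.51; AND[min(a, b)] → w = 0.51
R5: near=0.55, full=0.05; AND[min(a, b)] → w = 0.05
Rules with consequent 'high': {R3, R5} → strengths 0.51, 0.05
Aggregate via t-conorm [max(a, b)]: 0.51

0.51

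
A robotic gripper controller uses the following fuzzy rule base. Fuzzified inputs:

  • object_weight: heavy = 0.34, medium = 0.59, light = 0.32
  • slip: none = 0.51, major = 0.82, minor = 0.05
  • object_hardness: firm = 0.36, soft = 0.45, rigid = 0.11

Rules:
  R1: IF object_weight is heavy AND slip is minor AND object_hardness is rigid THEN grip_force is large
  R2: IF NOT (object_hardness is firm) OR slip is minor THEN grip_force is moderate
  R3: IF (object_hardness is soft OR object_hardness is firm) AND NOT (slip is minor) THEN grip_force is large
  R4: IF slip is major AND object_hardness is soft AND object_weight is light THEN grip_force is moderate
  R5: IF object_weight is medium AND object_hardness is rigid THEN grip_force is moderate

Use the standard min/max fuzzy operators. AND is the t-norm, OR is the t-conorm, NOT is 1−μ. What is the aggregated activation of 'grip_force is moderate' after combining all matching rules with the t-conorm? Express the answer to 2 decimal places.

0.64

R1: heavy=0.34, minor=0.05, rigid=0.11; AND[min(a, b)] → w = 0.05
R2: ¬firm=1−0.36=0.64, minor=0.05; OR[max(a, b)] → w = 0.64
R3: (soft=0.45 OR firm=0.36) = 0.45; AND[min(a, b)] with ¬minor=1−0.05=0.95 → w = 0.45
R4: major=0.82, soft=0.45, light=0.32; AND[min(a, b)] → w = 0.32
R5: medium=0.59, rigid=0.11; AND[min(a, b)] → w = 0.11
Rules with consequent 'moderate': {R2, R4, R5} → strengths 0.64, 0.32, 0.11
Aggregate via t-conorm [max(a, b)]: 0.64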